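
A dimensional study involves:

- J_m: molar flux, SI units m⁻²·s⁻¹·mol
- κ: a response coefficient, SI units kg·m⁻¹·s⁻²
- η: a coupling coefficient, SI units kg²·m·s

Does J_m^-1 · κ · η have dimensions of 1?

no

Sum the exponent of each base dimension across the product:
  M: −[J_m]_M + [κ]_M + [η]_M = −(0) + (1) + (2) = 3
  L: −[J_m]_L + [κ]_L + [η]_L = −(-2) + (-1) + (1) = 2
  T: −[J_m]_T + [κ]_T + [η]_T = −(-1) + (-2) + (1) = 0
  N: −[J_m]_N + [κ]_N + [η]_N = −(1) + (0) + (0) = -1
Net dimensions [M³ L² N⁻¹] ≠ [1] — not dimensionless.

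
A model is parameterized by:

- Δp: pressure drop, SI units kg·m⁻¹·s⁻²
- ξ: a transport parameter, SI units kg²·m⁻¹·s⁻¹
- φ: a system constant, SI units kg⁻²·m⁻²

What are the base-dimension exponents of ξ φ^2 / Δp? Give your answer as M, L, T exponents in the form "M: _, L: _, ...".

M: -3, L: -4, T: 1

Collect each base-dimension exponent across the product:
  M: −(1) + (2) + 2·(-2) = -3
  L: −(-1) + (-1) + 2·(-2) = -4
  T: −(-2) + (-1) + 2·(0) = 1
So the dimensions are [M⁻³ L⁻⁴ T].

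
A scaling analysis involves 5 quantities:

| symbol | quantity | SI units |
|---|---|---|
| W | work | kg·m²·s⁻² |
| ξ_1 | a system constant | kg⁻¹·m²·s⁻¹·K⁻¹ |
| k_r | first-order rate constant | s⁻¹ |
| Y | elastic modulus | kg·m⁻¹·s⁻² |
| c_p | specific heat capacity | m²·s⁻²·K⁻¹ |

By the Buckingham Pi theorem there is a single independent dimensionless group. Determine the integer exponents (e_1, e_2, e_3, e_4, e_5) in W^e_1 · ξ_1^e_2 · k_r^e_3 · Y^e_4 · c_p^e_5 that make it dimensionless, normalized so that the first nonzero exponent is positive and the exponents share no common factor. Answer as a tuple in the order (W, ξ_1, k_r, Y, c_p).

M: e_1·(1) + e_2·(-1) + e_3·(0) + e_4·(1) + e_5·(0) = 0
L: e_1·(2) + e_2·(2) + e_3·(0) + e_4·(-1) + e_5·(2) = 0
T: e_1·(-2) + e_2·(-1) + e_3·(-1) + e_4·(-2) + e_5·(-2) = 0
Θ: e_1·(0) + e_2·(-1) + e_3·(0) + e_4·(0) + e_5·(-1) = 0
Solving this homogeneous linear system for the smallest-integer solution (first nonzero entry positive) gives (1, 3, -3, 2, -3).

(1, 3, -3, 2, -3)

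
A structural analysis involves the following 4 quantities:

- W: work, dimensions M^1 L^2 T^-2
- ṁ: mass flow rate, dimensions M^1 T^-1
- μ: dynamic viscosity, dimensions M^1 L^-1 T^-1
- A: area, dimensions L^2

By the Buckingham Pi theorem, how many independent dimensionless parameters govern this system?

1

There are 4 variables and 3 base dimensions (M, L, T).
The dimension matrix has rank 3.
Independent dimensionless groups: 4 − 3 = 1.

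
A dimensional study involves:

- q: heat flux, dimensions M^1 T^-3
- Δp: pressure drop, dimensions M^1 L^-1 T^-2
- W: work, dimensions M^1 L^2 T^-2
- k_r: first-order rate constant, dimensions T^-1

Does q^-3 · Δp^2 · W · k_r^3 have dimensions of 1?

Sum the exponent of each base dimension across the product:
  M: −3·[q]_M + 2·[Δp]_M + [W]_M + 3·[k_r]_M = −3·(1) + 2·(1) + (1) + 3·(0) = 0
  L: −3·[q]_L + 2·[Δp]_L + [W]_L + 3·[k_r]_L = −3·(0) + 2·(-1) + (2) + 3·(0) = 0
  T: −3·[q]_T + 2·[Δp]_T + [W]_T + 3·[k_r]_T = −3·(-3) + 2·(-2) + (-2) + 3·(-1) = 0
All base exponents vanish — dimensionless.

yes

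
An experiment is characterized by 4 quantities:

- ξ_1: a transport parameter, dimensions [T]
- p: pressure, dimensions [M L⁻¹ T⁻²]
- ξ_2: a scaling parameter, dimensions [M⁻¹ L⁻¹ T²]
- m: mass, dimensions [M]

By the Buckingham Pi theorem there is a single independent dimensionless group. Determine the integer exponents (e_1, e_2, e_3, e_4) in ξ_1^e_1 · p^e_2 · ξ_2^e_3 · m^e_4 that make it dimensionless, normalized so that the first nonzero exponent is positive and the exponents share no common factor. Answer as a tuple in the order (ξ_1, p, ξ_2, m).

(4, 1, -1, -2)

M: e_1·(0) + e_2·(1) + e_3·(-1) + e_4·(1) = 0
L: e_1·(0) + e_2·(-1) + e_3·(-1) + e_4·(0) = 0
T: e_1·(1) + e_2·(-2) + e_3·(2) + e_4·(0) = 0
Solving this homogeneous linear system for the smallest-integer solution (first nonzero entry positive) gives (4, 1, -1, -2).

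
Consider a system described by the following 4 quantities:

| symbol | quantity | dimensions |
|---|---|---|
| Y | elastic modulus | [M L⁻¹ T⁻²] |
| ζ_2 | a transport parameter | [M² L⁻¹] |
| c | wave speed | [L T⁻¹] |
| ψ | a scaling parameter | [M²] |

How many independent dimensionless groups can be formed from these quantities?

There are 4 variables and 3 base dimensions (M, L, T).
The dimension matrix has rank 3.
Independent dimensionless groups: 4 − 3 = 1.

1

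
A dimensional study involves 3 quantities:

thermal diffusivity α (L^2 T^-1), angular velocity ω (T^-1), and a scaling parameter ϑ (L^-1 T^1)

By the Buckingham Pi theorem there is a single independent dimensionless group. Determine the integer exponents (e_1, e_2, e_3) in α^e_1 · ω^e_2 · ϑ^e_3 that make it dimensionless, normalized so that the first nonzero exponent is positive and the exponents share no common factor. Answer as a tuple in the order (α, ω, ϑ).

L: e_1·(2) + e_2·(0) + e_3·(-1) = 0
T: e_1·(-1) + e_2·(-1) + e_3·(1) = 0
Solving this homogeneous linear system for the smallest-integer solution (first nonzero entry positive) gives (1, 1, 2).

(1, 1, 2)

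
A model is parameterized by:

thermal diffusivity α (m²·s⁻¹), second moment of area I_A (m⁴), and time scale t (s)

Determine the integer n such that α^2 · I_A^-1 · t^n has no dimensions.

2

Balance the T exponent: (1)·n from t, plus 2·(-1) − (0) = -2 from the rest, must sum to zero.
n − 2 = 0, so n = 2.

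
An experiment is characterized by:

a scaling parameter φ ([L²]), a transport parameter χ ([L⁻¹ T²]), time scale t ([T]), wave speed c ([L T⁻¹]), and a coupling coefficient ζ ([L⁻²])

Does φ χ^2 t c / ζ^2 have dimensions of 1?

Sum the exponent of each base dimension across the product:
  L: [φ]_L + 2·[χ]_L + [t]_L + [c]_L − 2·[ζ]_L = (2) + 2·(-1) + (0) + (1) − 2·(-2) = 5
  T: [φ]_T + 2·[χ]_T + [t]_T + [c]_T − 2·[ζ]_T = (0) + 2·(2) + (1) + (-1) − 2·(0) = 4
Net dimensions [L⁵ T⁴] ≠ [1] — not dimensionless.

no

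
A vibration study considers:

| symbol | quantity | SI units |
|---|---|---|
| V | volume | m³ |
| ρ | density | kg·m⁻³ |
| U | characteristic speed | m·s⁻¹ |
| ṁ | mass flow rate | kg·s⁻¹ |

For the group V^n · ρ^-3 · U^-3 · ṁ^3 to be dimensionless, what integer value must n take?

Balance the L exponent: (3)·n from V, plus −3·(-3) − 3·(1) + 3·(0) = 6 from the rest, must sum to zero.
3n + 6 = 0, so n = -2.

-2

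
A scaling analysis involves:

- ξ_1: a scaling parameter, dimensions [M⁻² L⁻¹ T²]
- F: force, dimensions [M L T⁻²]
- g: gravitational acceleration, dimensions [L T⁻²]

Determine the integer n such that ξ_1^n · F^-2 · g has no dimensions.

-1

Balance the M exponent: (-2)·n from ξ_1, plus −2·(1) + (0) = -2 from the rest, must sum to zero.
-2n − 2 = 0, so n = -1.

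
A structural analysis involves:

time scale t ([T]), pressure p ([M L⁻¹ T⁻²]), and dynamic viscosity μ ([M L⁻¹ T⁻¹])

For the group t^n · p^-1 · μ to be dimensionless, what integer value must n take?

-1

Balance the T exponent: (1)·n from t, plus −(-2) + (-1) = 1 from the rest, must sum to zero.
n + 1 = 0, so n = -1.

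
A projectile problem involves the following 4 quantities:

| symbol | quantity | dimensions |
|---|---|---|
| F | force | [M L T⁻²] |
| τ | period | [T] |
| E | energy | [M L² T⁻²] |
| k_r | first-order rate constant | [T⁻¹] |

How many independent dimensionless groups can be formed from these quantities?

There are 4 variables and 3 base dimensions (M, L, T).
The dimension matrix has rank 3.
Independent dimensionless groups: 4 − 3 = 1.

1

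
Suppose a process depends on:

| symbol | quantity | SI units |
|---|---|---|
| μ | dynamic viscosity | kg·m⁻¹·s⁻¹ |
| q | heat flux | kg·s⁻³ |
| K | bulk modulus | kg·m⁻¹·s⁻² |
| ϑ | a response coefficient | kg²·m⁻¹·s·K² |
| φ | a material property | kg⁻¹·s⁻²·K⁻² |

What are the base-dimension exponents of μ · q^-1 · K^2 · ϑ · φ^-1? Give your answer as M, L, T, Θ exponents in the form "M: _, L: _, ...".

M: 5, L: -4, T: 1, Θ: 4

Collect each base-dimension exponent across the product:
  M: (1) − (1) + 2·(1) + (2) − (-1) = 5
  L: (-1) − (0) + 2·(-1) + (-1) − (0) = -4
  T: (-1) − (-3) + 2·(-2) + (1) − (-2) = 1
  Θ: (0) − (0) + 2·(0) + (2) − (-2) = 4
So the dimensions are [M⁵ L⁻⁴ T Θ⁴].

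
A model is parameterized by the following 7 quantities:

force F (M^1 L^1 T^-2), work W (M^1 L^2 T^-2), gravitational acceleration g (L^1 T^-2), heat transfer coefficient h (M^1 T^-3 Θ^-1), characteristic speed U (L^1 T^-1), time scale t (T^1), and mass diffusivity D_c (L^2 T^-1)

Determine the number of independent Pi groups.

3

There are 7 variables and 4 base dimensions (M, L, T, Θ).
The dimension matrix has rank 4.
Independent dimensionless groups: 7 − 4 = 3.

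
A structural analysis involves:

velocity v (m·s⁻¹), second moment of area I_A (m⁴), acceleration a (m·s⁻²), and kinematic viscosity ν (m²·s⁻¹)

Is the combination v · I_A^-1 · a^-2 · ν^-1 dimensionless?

no

Sum the exponent of each base dimension across the product:
  L: [v]_L − [I_A]_L − 2·[a]_L − [ν]_L = (1) − (4) − 2·(1) − (2) = -7
  T: [v]_T − [I_A]_T − 2·[a]_T − [ν]_T = (-1) − (0) − 2·(-2) − (-1) = 4
Net dimensions [L⁻⁷ T⁴] ≠ [1] — not dimensionless.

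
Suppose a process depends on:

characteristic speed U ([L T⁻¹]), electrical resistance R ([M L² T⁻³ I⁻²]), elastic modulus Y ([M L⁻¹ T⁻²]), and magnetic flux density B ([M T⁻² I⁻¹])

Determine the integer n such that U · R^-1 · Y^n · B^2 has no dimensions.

-1

Balance the M exponent: (1)·n from Y, plus (0) − (1) + 2·(1) = 1 from the rest, must sum to zero.
n + 1 = 0, so n = -1.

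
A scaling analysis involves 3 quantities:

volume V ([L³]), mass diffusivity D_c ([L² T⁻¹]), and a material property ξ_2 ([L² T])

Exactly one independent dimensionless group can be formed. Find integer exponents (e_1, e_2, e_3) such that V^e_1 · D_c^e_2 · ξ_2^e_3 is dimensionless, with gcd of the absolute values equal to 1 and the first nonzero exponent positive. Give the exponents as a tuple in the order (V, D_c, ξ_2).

(4, -3, -3)

L: e_1·(3) + e_2·(2) + e_3·(2) = 0
T: e_1·(0) + e_2·(-1) + e_3·(1) = 0
Solving this homogeneous linear system for the smallest-integer solution (first nonzero entry positive) gives (4, -3, -3).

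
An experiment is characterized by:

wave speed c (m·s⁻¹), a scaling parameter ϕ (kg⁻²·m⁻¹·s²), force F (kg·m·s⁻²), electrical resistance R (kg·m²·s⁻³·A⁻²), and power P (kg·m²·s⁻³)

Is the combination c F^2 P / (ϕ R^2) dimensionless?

Sum the exponent of each base dimension across the product:
  M: [c]_M − [ϕ]_M + 2·[F]_M − 2·[R]_M + [P]_M = (0) − (-2) + 2·(1) − 2·(1) + (1) = 3
  L: [c]_L − [ϕ]_L + 2·[F]_L − 2·[R]_L + [P]_L = (1) − (-1) + 2·(1) − 2·(2) + (2) = 2
  T: [c]_T − [ϕ]_T + 2·[F]_T − 2·[R]_T + [P]_T = (-1) − (2) + 2·(-2) − 2·(-3) + (-3) = -4
  I: [c]_I − [ϕ]_I + 2·[F]_I − 2·[R]_I + [P]_I = (0) − (0) + 2·(0) − 2·(-2) + (0) = 4
Net dimensions [M³ L² T⁻⁴ I⁴] ≠ [1] — not dimensionless.

no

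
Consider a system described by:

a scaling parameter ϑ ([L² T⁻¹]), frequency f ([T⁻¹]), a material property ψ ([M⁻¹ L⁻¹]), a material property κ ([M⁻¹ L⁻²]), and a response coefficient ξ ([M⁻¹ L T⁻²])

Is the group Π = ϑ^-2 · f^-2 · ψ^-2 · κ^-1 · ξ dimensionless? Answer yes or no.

Sum the exponent of each base dimension across the product:
  M: −2·[ϑ]_M − 2·[f]_M − 2·[ψ]_M − [κ]_M + [ξ]_M = −2·(0) − 2·(0) − 2·(-1) − (-1) + (-1) = 2
  L: −2·[ϑ]_L − 2·[f]_L − 2·[ψ]_L − [κ]_L + [ξ]_L = −2·(2) − 2·(0) − 2·(-1) − (-2) + (1) = 1
  T: −2·[ϑ]_T − 2·[f]_T − 2·[ψ]_T − [κ]_T + [ξ]_T = −2·(-1) − 2·(-1) − 2·(0) − (0) + (-2) = 2
Net dimensions [M² L T²] ≠ [1] — not dimensionless.

no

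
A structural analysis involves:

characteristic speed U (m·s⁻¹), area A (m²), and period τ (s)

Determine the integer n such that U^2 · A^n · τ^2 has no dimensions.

Balance the L exponent: (2)·n from A, plus 2·(1) + 2·(0) = 2 from the rest, must sum to zero.
2n + 2 = 0, so n = -1.

-1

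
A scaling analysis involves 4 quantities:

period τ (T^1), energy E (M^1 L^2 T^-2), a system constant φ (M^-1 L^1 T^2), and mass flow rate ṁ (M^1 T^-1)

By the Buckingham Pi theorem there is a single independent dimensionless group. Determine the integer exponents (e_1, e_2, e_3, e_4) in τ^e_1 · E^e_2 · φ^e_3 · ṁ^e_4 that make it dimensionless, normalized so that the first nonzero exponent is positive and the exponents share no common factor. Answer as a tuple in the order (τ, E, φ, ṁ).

M: e_1·(0) + e_2·(1) + e_3·(-1) + e_4·(1) = 0
L: e_1·(0) + e_2·(2) + e_3·(1) + e_4·(0) = 0
T: e_1·(1) + e_2·(-2) + e_3·(2) + e_4·(-1) = 0
Solving this homogeneous linear system for the smallest-integer solution (first nonzero entry positive) gives (3, 1, -2, -3).

(3, 1, -2, -3)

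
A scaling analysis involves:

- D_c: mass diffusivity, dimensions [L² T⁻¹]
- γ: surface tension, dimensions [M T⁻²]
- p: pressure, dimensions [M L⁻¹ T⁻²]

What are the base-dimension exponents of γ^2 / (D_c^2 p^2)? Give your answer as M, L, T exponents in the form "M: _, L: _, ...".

M: 0, L: -2, T: 2

Collect each base-dimension exponent across the product:
  M: −2·(0) + 2·(1) − 2·(1) = 0
  L: −2·(2) + 2·(0) − 2·(-1) = -2
  T: −2·(-1) + 2·(-2) − 2·(-2) = 2
So the dimensions are [L⁻² T²].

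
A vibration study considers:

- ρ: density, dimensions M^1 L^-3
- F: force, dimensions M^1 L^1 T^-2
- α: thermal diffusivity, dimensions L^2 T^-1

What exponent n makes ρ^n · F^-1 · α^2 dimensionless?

Balance the M exponent: (1)·n from ρ, plus −(1) + 2·(0) = -1 from the rest, must sum to zero.
n − 1 = 0, so n = 1.

1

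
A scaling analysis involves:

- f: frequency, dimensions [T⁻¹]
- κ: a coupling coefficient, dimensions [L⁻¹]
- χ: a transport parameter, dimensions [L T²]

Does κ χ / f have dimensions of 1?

no

Sum the exponent of each base dimension across the product:
  L: −[f]_L + [κ]_L + [χ]_L = −(0) + (-1) + (1) = 0
  T: −[f]_T + [κ]_T + [χ]_T = −(-1) + (0) + (2) = 3
Net dimensions [T³] ≠ [1] — not dimensionless.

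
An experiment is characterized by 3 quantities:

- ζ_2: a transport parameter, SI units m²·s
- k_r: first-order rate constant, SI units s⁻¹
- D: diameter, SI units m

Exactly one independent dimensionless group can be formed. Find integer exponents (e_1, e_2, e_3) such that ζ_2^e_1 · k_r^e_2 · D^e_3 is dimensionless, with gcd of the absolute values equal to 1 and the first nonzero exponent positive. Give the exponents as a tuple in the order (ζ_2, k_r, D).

(1, 1, -2)

L: e_1·(2) + e_2·(0) + e_3·(1) = 0
T: e_1·(1) + e_2·(-1) + e_3·(0) = 0
Solving this homogeneous linear system for the smallest-integer solution (first nonzero entry positive) gives (1, 1, -2).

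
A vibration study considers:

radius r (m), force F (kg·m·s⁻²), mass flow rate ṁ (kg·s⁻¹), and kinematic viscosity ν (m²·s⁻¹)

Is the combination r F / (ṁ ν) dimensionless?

yes

Sum the exponent of each base dimension across the product:
  M: [r]_M + [F]_M − [ṁ]_M − [ν]_M = (0) + (1) − (1) − (0) = 0
  L: [r]_L + [F]_L − [ṁ]_L − [ν]_L = (1) + (1) − (0) − (2) = 0
  T: [r]_T + [F]_T − [ṁ]_T − [ν]_T = (0) + (-2) − (-1) − (-1) = 0
All base exponents vanish — dimensionless.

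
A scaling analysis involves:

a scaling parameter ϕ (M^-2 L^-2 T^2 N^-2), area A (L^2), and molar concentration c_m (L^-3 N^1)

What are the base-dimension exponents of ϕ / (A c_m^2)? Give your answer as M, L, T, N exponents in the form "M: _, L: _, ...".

Collect each base-dimension exponent across the product:
  M: (-2) − (0) − 2·(0) = -2
  L: (-2) − (2) − 2·(-3) = 2
  T: (2) − (0) − 2·(0) = 2
  N: (-2) − (0) − 2·(1) = -4
So the dimensions are [M⁻² L² T² N⁻⁴].

M: -2, L: 2, T: 2, N: -4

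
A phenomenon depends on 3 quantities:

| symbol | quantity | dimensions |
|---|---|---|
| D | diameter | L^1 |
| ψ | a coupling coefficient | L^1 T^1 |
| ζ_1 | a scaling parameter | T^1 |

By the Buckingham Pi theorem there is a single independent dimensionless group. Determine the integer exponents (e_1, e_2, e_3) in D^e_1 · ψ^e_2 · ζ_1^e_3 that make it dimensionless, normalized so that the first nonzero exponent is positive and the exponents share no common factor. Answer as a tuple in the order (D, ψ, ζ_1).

(1, -1, 1)

L: e_1·(1) + e_2·(1) + e_3·(0) = 0
T: e_1·(0) + e_2·(1) + e_3·(1) = 0
Solving this homogeneous linear system for the smallest-integer solution (first nonzero entry positive) gives (1, -1, 1).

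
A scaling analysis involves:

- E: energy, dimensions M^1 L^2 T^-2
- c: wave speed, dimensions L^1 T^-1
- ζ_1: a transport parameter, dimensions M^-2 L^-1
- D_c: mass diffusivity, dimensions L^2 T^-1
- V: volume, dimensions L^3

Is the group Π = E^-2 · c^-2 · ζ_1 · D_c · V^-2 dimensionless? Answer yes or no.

no

Sum the exponent of each base dimension across the product:
  M: −2·[E]_M − 2·[c]_M + [ζ_1]_M + [D_c]_M − 2·[V]_M = −2·(1) − 2·(0) + (-2) + (0) − 2·(0) = -4
  L: −2·[E]_L − 2·[c]_L + [ζ_1]_L + [D_c]_L − 2·[V]_L = −2·(2) − 2·(1) + (-1) + (2) − 2·(3) = -11
  T: −2·[E]_T − 2·[c]_T + [ζ_1]_T + [D_c]_T − 2·[V]_T = −2·(-2) − 2·(-1) + (0) + (-1) − 2·(0) = 5
Net dimensions [M⁻⁴ L⁻¹¹ T⁵] ≠ [1] — not dimensionless.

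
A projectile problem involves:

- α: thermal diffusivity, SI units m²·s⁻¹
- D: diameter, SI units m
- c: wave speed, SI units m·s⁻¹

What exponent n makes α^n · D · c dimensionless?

Balance the L exponent: (2)·n from α, plus (1) + (1) = 2 from the rest, must sum to zero.
2n + 2 = 0, so n = -1.

-1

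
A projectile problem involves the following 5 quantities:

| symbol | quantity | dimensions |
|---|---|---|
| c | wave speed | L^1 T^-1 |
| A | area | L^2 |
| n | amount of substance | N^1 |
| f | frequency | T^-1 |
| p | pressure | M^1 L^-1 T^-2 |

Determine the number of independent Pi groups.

1

There are 5 variables and 4 base dimensions (M, L, T, N).
The dimension matrix has rank 4.
Independent dimensionless groups: 5 − 4 = 1.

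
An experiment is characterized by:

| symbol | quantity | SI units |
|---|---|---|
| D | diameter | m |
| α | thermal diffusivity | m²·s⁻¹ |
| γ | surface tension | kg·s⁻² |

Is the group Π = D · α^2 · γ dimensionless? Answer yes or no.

no

Sum the exponent of each base dimension across the product:
  M: [D]_M + 2·[α]_M + [γ]_M = (0) + 2·(0) + (1) = 1
  L: [D]_L + 2·[α]_L + [γ]_L = (1) + 2·(2) + (0) = 5
  T: [D]_T + 2·[α]_T + [γ]_T = (0) + 2·(-1) + (-2) = -4
Net dimensions [M L⁵ T⁻⁴] ≠ [1] — not dimensionless.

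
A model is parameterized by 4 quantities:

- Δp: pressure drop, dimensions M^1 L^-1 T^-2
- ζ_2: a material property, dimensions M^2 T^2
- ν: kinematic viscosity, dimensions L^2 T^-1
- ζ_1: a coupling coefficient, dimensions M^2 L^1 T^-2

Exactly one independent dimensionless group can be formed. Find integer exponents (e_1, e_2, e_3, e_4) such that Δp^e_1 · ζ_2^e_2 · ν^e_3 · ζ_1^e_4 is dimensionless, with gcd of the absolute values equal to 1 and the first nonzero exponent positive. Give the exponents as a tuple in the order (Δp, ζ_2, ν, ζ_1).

M: e_1·(1) + e_2·(2) + e_3·(0) + e_4·(2) = 0
L: e_1·(-1) + e_2·(0) + e_3·(2) + e_4·(1) = 0
T: e_1·(-2) + e_2·(2) + e_3·(-1) + e_4·(-2) = 0
Solving this homogeneous linear system for the smallest-integer solution (first nonzero entry positive) gives (2, 1, 2, -2).

(2, 1, 2, -2)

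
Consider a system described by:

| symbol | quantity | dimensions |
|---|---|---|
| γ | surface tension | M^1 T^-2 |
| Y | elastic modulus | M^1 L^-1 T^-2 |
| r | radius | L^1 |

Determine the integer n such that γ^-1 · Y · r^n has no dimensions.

Balance the L exponent: (1)·n from r, plus −(0) + (-1) = -1 from the rest, must sum to zero.
n − 1 = 0, so n = 1.

1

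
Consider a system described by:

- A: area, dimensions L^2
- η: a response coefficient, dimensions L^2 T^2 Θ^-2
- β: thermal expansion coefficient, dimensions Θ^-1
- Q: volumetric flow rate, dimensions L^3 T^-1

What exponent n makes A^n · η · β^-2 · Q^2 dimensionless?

-4

Balance the L exponent: (2)·n from A, plus (2) − 2·(0) + 2·(3) = 8 from the rest, must sum to zero.
2n + 8 = 0, so n = -4.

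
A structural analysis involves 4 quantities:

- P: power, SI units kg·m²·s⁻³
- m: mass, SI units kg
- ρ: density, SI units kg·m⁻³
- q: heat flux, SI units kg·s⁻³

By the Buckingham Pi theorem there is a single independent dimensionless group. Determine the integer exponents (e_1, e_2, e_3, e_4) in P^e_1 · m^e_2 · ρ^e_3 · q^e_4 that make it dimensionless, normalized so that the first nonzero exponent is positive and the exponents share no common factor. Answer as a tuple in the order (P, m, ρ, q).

M: e_1·(1) + e_2·(1) + e_3·(1) + e_4·(1) = 0
L: e_1·(2) + e_2·(0) + e_3·(-3) + e_4·(0) = 0
T: e_1·(-3) + e_2·(0) + e_3·(0) + e_4·(-3) = 0
Solving this homogeneous linear system for the smallest-integer solution (first nonzero entry positive) gives (3, -2, 2, -3).

(3, -2, 2, -3)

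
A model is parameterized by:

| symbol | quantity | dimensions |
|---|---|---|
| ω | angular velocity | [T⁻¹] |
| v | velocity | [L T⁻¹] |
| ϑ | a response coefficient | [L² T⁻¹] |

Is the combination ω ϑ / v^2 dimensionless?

yes

Sum the exponent of each base dimension across the product:
  L: [ω]_L − 2·[v]_L + [ϑ]_L = (0) − 2·(1) + (2) = 0
  T: [ω]_T − 2·[v]_T + [ϑ]_T = (-1) − 2·(-1) + (-1) = 0
All base exponents vanish — dimensionless.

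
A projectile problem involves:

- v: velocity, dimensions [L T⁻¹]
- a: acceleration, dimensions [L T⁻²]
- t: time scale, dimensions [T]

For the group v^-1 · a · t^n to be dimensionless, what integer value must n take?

1

Balance the T exponent: (1)·n from t, plus −(-1) + (-2) = -1 from the rest, must sum to zero.
n − 1 = 0, so n = 1.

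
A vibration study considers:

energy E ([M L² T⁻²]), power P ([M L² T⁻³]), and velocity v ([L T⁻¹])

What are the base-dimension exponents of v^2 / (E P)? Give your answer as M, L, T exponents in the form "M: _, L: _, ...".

Collect each base-dimension exponent across the product:
  M: −(1) − (1) + 2·(0) = -2
  L: −(2) − (2) + 2·(1) = -2
  T: −(-2) − (-3) + 2·(-1) = 3
So the dimensions are [M⁻² L⁻² T³].

M: -2, L: -2, T: 3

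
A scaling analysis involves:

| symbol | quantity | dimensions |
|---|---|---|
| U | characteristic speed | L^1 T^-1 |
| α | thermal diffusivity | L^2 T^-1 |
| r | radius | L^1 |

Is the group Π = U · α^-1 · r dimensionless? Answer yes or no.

Sum the exponent of each base dimension across the product:
  M: [U]_M − [α]_M + [r]_M = (0) − (0) + (0) = 0
  L: [U]_L − [α]_L + [r]_L = (1) − (2) + (1) = 0
  T: [U]_T − [α]_T + [r]_T = (-1) − (-1) + (0) = 0
All base exponents vanish — dimensionless.

yes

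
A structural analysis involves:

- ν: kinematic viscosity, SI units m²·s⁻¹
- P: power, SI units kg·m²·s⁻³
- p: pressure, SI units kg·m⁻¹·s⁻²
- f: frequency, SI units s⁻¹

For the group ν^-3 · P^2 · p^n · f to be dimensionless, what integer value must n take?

Balance the M exponent: (1)·n from p, plus −3·(0) + 2·(1) + (0) = 2 from the rest, must sum to zero.
n + 2 = 0, so n = -2.

-2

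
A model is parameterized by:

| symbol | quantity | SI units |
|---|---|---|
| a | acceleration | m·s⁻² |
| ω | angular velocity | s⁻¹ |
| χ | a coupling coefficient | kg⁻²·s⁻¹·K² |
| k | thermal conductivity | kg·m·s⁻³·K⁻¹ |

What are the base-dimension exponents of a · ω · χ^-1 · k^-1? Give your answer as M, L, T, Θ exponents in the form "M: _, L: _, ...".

M: 1, L: 0, T: 1, Θ: -1

Collect each base-dimension exponent across the product:
  M: (0) + (0) − (-2) − (1) = 1
  L: (1) + (0) − (0) − (1) = 0
  T: (-2) + (-1) − (-1) − (-3) = 1
  Θ: (0) + (0) − (2) − (-1) = -1
So the dimensions are [M T Θ⁻¹].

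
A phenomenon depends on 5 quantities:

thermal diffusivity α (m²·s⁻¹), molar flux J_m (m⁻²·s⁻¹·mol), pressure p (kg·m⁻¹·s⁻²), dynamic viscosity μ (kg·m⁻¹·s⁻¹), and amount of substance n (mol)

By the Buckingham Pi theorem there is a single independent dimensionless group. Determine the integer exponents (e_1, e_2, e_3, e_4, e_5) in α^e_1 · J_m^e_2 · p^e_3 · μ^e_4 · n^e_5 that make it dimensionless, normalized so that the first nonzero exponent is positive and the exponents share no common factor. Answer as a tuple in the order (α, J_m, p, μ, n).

(1, 1, -2, 2, -1)

M: e_1·(0) + e_2·(0) + e_3·(1) + e_4·(1) + e_5·(0) = 0
L: e_1·(2) + e_2·(-2) + e_3·(-1) + e_4·(-1) + e_5·(0) = 0
T: e_1·(-1) + e_2·(-1) + e_3·(-2) + e_4·(-1) + e_5·(0) = 0
N: e_1·(0) + e_2·(1) + e_3·(0) + e_4·(0) + e_5·(1) = 0
Solving this homogeneous linear system for the smallest-integer solution (first nonzero entry positive) gives (1, 1, -2, 2, -1).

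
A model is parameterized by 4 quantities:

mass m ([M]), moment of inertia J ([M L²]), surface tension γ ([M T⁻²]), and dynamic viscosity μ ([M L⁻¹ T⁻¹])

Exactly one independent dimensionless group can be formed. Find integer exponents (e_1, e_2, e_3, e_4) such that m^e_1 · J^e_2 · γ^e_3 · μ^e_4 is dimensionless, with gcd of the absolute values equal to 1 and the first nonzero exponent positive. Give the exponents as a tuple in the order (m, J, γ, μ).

M: e_1·(1) + e_2·(1) + e_3·(1) + e_4·(1) = 0
L: e_1·(0) + e_2·(2) + e_3·(0) + e_4·(-1) = 0
T: e_1·(0) + e_2·(0) + e_3·(-2) + e_4·(-1) = 0
Solving this homogeneous linear system for the smallest-integer solution (first nonzero entry positive) gives (2, -1, 1, -2).

(2, -1, 1, -2)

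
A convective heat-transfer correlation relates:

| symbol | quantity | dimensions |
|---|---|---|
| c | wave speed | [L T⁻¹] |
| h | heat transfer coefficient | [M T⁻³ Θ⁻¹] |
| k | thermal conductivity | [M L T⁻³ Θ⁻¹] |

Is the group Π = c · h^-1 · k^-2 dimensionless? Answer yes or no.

Sum the exponent of each base dimension across the product:
  M: [c]_M − [h]_M − 2·[k]_M = (0) − (1) − 2·(1) = -3
  L: [c]_L − [h]_L − 2·[k]_L = (1) − (0) − 2·(1) = -1
  T: [c]_T − [h]_T − 2·[k]_T = (-1) − (-3) − 2·(-3) = 8
  Θ: [c]_Θ − [h]_Θ − 2·[k]_Θ = (0) − (-1) − 2·(-1) = 3
Net dimensions [M⁻³ L⁻¹ T⁸ Θ³] ≠ [1] — not dimensionless.

no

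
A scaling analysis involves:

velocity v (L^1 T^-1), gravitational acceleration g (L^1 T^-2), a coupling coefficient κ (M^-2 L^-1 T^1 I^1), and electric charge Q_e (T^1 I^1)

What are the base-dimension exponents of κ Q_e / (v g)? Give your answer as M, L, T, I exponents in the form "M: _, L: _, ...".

M: -2, L: -3, T: 5, I: 2

Collect each base-dimension exponent across the product:
  M: −(0) − (0) + (-2) + (0) = -2
  L: −(1) − (1) + (-1) + (0) = -3
  T: −(-1) − (-2) + (1) + (1) = 5
  I: −(0) − (0) + (1) + (1) = 2
So the dimensions are [M⁻² L⁻³ T⁵ I²].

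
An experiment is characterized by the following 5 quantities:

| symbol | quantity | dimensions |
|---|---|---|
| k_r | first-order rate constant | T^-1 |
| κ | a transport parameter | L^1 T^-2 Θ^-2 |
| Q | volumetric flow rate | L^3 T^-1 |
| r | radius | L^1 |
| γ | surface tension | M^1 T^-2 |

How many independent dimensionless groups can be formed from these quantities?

1

There are 5 variables and 4 base dimensions (M, L, T, Θ).
The dimension matrix has rank 4.
Independent dimensionless groups: 5 − 4 = 1.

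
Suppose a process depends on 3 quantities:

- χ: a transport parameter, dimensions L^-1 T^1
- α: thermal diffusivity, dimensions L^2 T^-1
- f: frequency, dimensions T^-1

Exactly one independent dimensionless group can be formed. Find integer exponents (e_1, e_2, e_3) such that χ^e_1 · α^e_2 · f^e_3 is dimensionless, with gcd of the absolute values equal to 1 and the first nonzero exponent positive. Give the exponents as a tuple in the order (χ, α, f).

(2, 1, 1)

L: e_1·(-1) + e_2·(2) + e_3·(0) = 0
T: e_1·(1) + e_2·(-1) + e_3·(-1) = 0
Solving this homogeneous linear system for the smallest-integer solution (first nonzero entry positive) gives (2, 1, 1).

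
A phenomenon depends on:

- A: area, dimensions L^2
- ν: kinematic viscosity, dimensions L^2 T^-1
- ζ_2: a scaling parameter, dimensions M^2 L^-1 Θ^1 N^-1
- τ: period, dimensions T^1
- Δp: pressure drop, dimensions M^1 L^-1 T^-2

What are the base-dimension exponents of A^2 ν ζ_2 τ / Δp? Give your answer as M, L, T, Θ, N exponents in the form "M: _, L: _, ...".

Collect each base-dimension exponent across the product:
  M: 2·(0) + (0) + (2) + (0) − (1) = 1
  L: 2·(2) + (2) + (-1) + (0) − (-1) = 6
  T: 2·(0) + (-1) + (0) + (1) − (-2) = 2
  Θ: 2·(0) + (0) + (1) + (0) − (0) = 1
  N: 2·(0) + (0) + (-1) + (0) − (0) = -1
So the dimensions are [M L⁶ T² Θ N⁻¹].

M: 1, L: 6, T: 2, Θ: 1, N: -1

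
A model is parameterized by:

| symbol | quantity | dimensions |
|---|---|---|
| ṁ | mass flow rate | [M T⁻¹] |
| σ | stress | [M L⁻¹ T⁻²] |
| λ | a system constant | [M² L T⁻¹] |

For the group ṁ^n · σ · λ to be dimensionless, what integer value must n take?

-3

Balance the M exponent: (1)·n from ṁ, plus (1) + (2) = 3 from the rest, must sum to zero.
n + 3 = 0, so n = -3.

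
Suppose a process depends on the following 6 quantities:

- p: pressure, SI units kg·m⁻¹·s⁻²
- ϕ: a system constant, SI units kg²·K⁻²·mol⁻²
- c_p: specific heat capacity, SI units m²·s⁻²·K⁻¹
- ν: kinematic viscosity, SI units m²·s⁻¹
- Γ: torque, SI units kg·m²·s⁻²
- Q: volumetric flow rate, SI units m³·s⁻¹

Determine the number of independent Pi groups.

There are 6 variables and 5 base dimensions (M, L, T, Θ, N).
The dimension matrix has rank 5.
Independent dimensionless groups: 6 − 5 = 1.

1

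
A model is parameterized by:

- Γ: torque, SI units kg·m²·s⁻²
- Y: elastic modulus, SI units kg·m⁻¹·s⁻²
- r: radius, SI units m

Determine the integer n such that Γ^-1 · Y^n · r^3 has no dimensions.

1

Balance the M exponent: (1)·n from Y, plus −(1) + 3·(0) = -1 from the rest, must sum to zero.
n − 1 = 0, so n = 1.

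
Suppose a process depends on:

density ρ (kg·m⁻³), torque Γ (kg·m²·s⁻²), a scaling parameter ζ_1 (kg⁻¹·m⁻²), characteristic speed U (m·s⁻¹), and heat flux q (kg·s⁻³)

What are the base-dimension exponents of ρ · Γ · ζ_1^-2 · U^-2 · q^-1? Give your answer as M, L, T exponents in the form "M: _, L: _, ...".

Collect each base-dimension exponent across the product:
  M: (1) + (1) − 2·(-1) − 2·(0) − (1) = 3
  L: (-3) + (2) − 2·(-2) − 2·(1) − (0) = 1
  T: (0) + (-2) − 2·(0) − 2·(-1) − (-3) = 3
So the dimensions are [M³ L T³].

M: 3, L: 1, T: 3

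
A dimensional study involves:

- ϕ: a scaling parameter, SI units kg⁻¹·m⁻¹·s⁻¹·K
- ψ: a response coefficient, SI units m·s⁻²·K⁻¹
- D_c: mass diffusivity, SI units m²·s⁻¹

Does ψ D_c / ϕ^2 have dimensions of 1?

Sum the exponent of each base dimension across the product:
  M: −2·[ϕ]_M + [ψ]_M + [D_c]_M = −2·(-1) + (0) + (0) = 2
  L: −2·[ϕ]_L + [ψ]_L + [D_c]_L = −2·(-1) + (1) + (2) = 5
  T: −2·[ϕ]_T + [ψ]_T + [D_c]_T = −2·(-1) + (-2) + (-1) = -1
  Θ: −2·[ϕ]_Θ + [ψ]_Θ + [D_c]_Θ = −2·(1) + (-1) + (0) = -3
Net dimensions [M² L⁵ T⁻¹ Θ⁻³] ≠ [1] — not dimensionless.

no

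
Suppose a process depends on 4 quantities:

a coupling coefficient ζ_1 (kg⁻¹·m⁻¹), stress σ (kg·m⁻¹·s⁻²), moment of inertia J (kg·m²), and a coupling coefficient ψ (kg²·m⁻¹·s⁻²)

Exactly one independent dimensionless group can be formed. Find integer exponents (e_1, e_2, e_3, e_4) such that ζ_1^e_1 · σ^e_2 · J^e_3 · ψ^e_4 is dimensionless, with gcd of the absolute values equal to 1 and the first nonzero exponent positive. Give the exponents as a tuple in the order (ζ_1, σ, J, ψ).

(2, -1, 1, 1)

M: e_1·(-1) + e_2·(1) + e_3·(1) + e_4·(2) = 0
L: e_1·(-1) + e_2·(-1) + e_3·(2) + e_4·(-1) = 0
T: e_1·(0) + e_2·(-2) + e_3·(0) + e_4·(-2) = 0
Solving this homogeneous linear system for the smallest-integer solution (first nonzero entry positive) gives (2, -1, 1, 1).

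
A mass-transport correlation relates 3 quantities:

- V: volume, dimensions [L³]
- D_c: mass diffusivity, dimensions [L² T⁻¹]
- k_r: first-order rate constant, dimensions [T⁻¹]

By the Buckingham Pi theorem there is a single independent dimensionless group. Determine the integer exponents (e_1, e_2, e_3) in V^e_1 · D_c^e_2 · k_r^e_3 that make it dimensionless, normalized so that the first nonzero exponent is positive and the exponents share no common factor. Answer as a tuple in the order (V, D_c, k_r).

(2, -3, 3)

L: e_1·(3) + e_2·(2) + e_3·(0) = 0
T: e_1·(0) + e_2·(-1) + e_3·(-1) = 0
Solving this homogeneous linear system for the smallest-integer solution (first nonzero entry positive) gives (2, -3, 3).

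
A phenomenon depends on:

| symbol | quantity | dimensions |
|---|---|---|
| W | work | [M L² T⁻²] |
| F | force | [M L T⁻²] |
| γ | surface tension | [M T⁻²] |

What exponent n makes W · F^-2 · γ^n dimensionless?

1

Balance the M exponent: (1)·n from γ, plus (1) − 2·(1) = -1 from the rest, must sum to zero.
n − 1 = 0, so n = 1.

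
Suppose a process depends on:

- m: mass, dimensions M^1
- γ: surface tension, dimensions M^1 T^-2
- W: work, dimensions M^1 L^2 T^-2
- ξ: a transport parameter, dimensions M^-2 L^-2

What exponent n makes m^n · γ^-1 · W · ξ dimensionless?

2

Balance the M exponent: (1)·n from m, plus −(1) + (1) + (-2) = -2 from the rest, must sum to zero.
n − 2 = 0, so n = 2.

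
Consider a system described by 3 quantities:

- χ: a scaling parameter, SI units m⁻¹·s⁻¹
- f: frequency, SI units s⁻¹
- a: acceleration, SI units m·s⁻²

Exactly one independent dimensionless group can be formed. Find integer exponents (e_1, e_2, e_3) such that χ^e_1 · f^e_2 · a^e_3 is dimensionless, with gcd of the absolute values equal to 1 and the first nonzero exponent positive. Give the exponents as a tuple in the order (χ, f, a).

L: e_1·(-1) + e_2·(0) + e_3·(1) = 0
T: e_1·(-1) + e_2·(-1) + e_3·(-2) = 0
Solving this homogeneous linear system for the smallest-integer solution (first nonzero entry positive) gives (1, -3, 1).

(1, -3, 1)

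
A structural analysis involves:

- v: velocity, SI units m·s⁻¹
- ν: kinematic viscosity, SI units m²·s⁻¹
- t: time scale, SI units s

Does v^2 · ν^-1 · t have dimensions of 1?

Sum the exponent of each base dimension across the product:
  M: 2·[v]_M − [ν]_M + [t]_M = 2·(0) − (0) + (0) = 0
  L: 2·[v]_L − [ν]_L + [t]_L = 2·(1) − (2) + (0) = 0
  T: 2·[v]_T − [ν]_T + [t]_T = 2·(-1) − (-1) + (1) = 0
All base exponents vanish — dimensionless.

yes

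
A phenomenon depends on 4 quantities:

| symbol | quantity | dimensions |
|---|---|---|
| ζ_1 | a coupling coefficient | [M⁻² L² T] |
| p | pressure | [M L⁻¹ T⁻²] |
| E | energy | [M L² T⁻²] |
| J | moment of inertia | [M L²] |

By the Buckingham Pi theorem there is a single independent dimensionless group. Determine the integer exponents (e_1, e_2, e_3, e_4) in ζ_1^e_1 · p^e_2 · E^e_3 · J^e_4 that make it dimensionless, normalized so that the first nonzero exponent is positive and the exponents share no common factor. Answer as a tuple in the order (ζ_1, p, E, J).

M: e_1·(-2) + e_2·(1) + e_3·(1) + e_4·(1) = 0
L: e_1·(2) + e_2·(-1) + e_3·(2) + e_4·(2) = 0
T: e_1·(1) + e_2·(-2) + e_3·(-2) + e_4·(0) = 0
Solving this homogeneous linear system for the smallest-integer solution (first nonzero entry positive) gives (2, 4, -3, 3).

(2, 4, -3, 3)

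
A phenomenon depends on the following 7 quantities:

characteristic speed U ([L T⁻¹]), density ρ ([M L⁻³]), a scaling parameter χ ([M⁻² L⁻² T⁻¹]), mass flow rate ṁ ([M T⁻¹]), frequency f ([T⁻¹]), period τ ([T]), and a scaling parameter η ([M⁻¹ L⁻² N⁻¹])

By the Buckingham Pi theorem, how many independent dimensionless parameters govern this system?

3

There are 7 variables and 4 base dimensions (M, L, T, N).
The dimension matrix has rank 4.
Independent dimensionless groups: 7 − 4 = 3.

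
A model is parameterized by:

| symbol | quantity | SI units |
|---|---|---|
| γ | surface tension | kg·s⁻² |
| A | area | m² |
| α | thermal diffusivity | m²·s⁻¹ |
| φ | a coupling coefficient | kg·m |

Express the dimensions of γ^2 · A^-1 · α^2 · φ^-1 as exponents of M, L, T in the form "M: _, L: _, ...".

Collect each base-dimension exponent across the product:
  M: 2·(1) − (0) + 2·(0) − (1) = 1
  L: 2·(0) − (2) + 2·(2) − (1) = 1
  T: 2·(-2) − (0) + 2·(-1) − (0) = -6
So the dimensions are [M L T⁻⁶].

M: 1, L: 1, T: -6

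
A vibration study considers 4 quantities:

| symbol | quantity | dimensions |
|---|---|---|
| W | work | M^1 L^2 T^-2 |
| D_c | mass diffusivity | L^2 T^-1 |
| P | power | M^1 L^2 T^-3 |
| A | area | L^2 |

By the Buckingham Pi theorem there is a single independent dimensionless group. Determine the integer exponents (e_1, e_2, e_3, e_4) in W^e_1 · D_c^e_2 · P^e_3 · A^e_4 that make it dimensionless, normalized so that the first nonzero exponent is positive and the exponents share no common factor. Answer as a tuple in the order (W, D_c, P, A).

(1, 1, -1, -1)

M: e_1·(1) + e_2·(0) + e_3·(1) + e_4·(0) = 0
L: e_1·(2) + e_2·(2) + e_3·(2) + e_4·(2) = 0
T: e_1·(-2) + e_2·(-1) + e_3·(-3) + e_4·(0) = 0
Solving this homogeneous linear system for the smallest-integer solution (first nonzero entry positive) gives (1, 1, -1, -1).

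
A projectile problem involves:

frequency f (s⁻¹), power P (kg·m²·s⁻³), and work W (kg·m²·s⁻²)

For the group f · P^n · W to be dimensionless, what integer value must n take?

Balance the M exponent: (1)·n from P, plus (0) + (1) = 1 from the rest, must sum to zero.
n + 1 = 0, so n = -1.

-1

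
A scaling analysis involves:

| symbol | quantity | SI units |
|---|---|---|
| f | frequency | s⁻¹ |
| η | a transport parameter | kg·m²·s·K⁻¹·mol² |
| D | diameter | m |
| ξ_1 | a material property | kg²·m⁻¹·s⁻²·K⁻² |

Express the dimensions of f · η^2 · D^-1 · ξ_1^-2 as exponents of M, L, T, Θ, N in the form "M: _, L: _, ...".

Collect each base-dimension exponent across the product:
  M: (0) + 2·(1) − (0) − 2·(2) = -2
  L: (0) + 2·(2) − (1) − 2·(-1) = 5
  T: (-1) + 2·(1) − (0) − 2·(-2) = 5
  Θ: (0) + 2·(-1) − (0) − 2·(-2) = 2
  N: (0) + 2·(2) − (0) − 2·(0) = 4
So the dimensions are [M⁻² L⁵ T⁵ Θ² N⁴].

M: -2, L: 5, T: 5, Θ: 2, N: 4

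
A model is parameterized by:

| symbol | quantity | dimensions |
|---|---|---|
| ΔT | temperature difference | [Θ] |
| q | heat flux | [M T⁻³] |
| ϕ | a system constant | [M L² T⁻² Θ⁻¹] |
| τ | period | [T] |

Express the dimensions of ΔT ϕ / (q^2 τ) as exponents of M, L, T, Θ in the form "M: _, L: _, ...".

M: -1, L: 2, T: 3, Θ: 0

Collect each base-dimension exponent across the product:
  M: (0) − 2·(1) + (1) − (0) = -1
  L: (0) − 2·(0) + (2) − (0) = 2
  T: (0) − 2·(-3) + (-2) − (1) = 3
  Θ: (1) − 2·(0) + (-1) − (0) = 0
So the dimensions are [M⁻¹ L² T³].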